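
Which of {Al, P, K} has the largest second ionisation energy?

K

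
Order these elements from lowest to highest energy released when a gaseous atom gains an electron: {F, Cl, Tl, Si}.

F is in period 2, group 17; Si is in period 3, group 14; Cl is in period 3, group 17; Tl is in period 6, group 13.
Electron affinity generally becomes more exothermic across a period toward the halogens and less exothermic down a group.
Here both period and group differ, so the two effects have to be weighed against each other.
Si > Tl: both effects reinforce here, so Si is clearly the higher of the two.
F > Si: relative to Si, both the across-period and down-group shifts push F's electron affinity up.
Cl > F: this pair runs against the simple trend — see the exception note.
Note the exception: Cl has a higher electron affinity than F, contrary to the simple trend — F's small 2p subshell makes the incoming electron feel strong e⁻–e⁻ repulsion, so Cl actually releases more energy on gaining an electron.
Approximate values (kJ/mol): F 328, Si 134, Cl 349, Tl 19.
So from lowest to highest: Tl < Si < F < Cl.

Tl < Si < F < Cl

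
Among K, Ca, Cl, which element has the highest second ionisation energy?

Consider each +1 ion: K⁺ is the bare [Ar] core; Ca⁺ still has 1 valence electron; Cl⁺ still has 6 valence electrons.
Pulling an electron out of a noble-gas core costs far more than removing a remaining valence electron, so K sits at the high end of IE_2.
Valence configurations: Ca⁺ [Ar]4s¹, Cl⁺ [Ne]3s²3p⁴.
The numbers (kJ/mol): K 3052, Ca 1145, Cl 2298.
Overall IE_2 order: Ca < Cl < K.

K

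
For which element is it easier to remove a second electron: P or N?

Consider each +1 ion: P⁺ still has 4 valence electrons; N⁺ still has 4 valence electrons.
All are still removing valence electrons, so compare the +1 ions as you would atoms: IE_2 generally rises across a period (higher Z_eff) and falls down a group (larger shell), subject to the usual subshell exceptions.
Valence configurations: P⁺ [Ne]3s²3p², N⁺ [He]2s²2p².
Approximate IE_2 values (kJ/mol): P 1907, N 2856.
Overall IE_2 order: P < N.

P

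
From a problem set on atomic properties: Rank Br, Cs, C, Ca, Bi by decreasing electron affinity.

Br > C > Bi > Cs > Ca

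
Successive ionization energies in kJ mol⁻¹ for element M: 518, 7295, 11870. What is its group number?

Group 1

Look for the largest jump between consecutive ionization energies: IE2/IE1 ≈ 14.1, far larger than any earlier ratio.
That jump marks the point where a core electron is being removed. So the atom has 1 valence electron.
A main-group element with 1 valence electron is in group 1.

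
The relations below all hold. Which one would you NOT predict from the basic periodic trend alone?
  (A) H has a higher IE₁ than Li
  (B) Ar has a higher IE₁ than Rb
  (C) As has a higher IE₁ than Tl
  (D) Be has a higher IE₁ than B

(D)

The general trend: IE₁ increases across a period and decreases down a group.
(A) H (period 1, group 1) vs Li (period 2, group 1): the stated order agrees with the simple trend.
(B) Ar (period 3, group 18) vs Rb (period 5, group 1): the stated order agrees with the simple trend.
(C) As (period 4, group 15) vs Tl (period 6, group 13): the stated order agrees with the simple trend.
(D) Be (period 2, group 2) vs B (period 2, group 13): the stated order contradicts the simple trend.
The exception is (D): removing B's lone 2p electron is easier than breaking Be's filled 2s².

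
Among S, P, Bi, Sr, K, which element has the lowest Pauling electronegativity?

P is in period 3, group 15; S is in period 3, group 16; K is in period 4, group 1; Sr is in period 5, group 2; Bi is in period 6, group 15.
Atoms toward the upper right of the periodic table pull bonding electrons most strongly.
Here both period and group differ, so the two effects have to be weighed against each other.
Sr > K: the two effects oppose for this pair; the across-period effect wins (0.95 vs 0.82).
Bi > Sr: the two effects oppose for this pair; the across-period effect wins (2.02 vs 0.95).
P > Bi: they share group 15; the group trend gives P the larger value.
S > P: both are in period 3; the period trend gives S the larger value.
Tabulated electronegativity (Pauling): P 2.19, S 2.58, K 0.82, Sr 0.95, Bi 2.02.
The lowest Pauling electronegativity among these belongs to K.

K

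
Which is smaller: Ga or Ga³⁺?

Ga³⁺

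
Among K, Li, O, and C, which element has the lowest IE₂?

C

The second ionization energy removes an electron from the +1 ion. For each element: K⁺ is the bare [Ar] core; Li⁺ is the bare [He] core; O⁺ still has 5 valence electrons; C⁺ still has 3 valence electrons.
Usually core removal costs more than valence removal, but here the competition is close: a tightly held n=2 valence electron can cost more to remove than an n=3 core electron, so the actual values have to decide it.
Valence configurations: O⁺ [He]2s²2p³, C⁺ [He]2s²2p¹.
Approximate IE_2 values (kJ/mol): K 3052, Li 7298, O 3388, C 2353.
Hence IE_2: C < K < O < Li.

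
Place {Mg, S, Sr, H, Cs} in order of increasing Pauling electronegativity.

Cs, Sr, Mg, H, S

Electronegativity increases across a period and decreases down a group, tracking effective nuclear charge and atomic size.
These span different periods and groups, so the two trends combine.
Sr > Cs: relative to Cs, both the across-period and down-group shifts push Sr's electronegativity up.
Mg > Sr: they share group 2; the group trend gives Mg the larger value.
H > Mg: period and group pull opposite ways; the down-group shift dominates (2.20 vs 1.31).
S > H: the two effects oppose for this pair; the across-period effect wins (2.58 vs 2.20).
Approximate values (Pauling): H 2.20, Mg 1.31, S 2.58, Sr 0.95, Cs 0.79.
So from lowest to highest: Cs < Sr < Mg < H < S.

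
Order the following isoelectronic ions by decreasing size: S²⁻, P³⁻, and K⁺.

P³⁻ > S²⁻ > K⁺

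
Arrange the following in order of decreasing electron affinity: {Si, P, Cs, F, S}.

F is in period 2, group 17; Si is in period 3, group 14; P is in period 3, group 15; S is in period 3, group 16; Cs is in period 6, group 1.
Atoms with high Z_eff and room in the valence shell (especially the halogens) have the most exothermic electron affinities.
Here both period and group differ, so the two effects have to be weighed against each other.
P > Cs: relative to Cs, both the across-period and down-group shifts push P's electron affinity up.
Si > P: this pair runs against the simple trend — see the exception note.
S > Si: both are in period 3; the period trend gives S the larger value.
F > S: relative to S, both the across-period and down-group shifts push F's electron affinity up.
Note the exception: Si has a higher electron affinity than P, contrary to the simple trend — adding an electron to P's half-filled 3p³ is unfavourable, so Si (3p²) has the more exothermic EA.
Approximate values (kJ/mol): F 328, Si 134, P 72, S 200, Cs 46.
So from highest to lowest: F > S > Si > P > Cs.

F > S > Si > P > Cs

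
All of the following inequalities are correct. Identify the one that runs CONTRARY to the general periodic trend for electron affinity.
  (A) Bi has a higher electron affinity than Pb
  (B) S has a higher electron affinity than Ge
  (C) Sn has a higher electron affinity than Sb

The general trend: electron affinity increases across a period and decreases down a group.
(A) Bi (period 6, group 15) vs Pb (period 6, group 14): the stated order agrees with the simple trend.
(B) S (period 3, group 16) vs Ge (period 4, group 14): the stated order agrees with the simple trend.
(C) Sn (period 5, group 14) vs Sb (period 5, group 15): the stated order contradicts the simple trend.
The exception is (C): adding an electron to Sb's half-filled 5p³ is unfavourable, so Sn has the more exothermic EA.

(C)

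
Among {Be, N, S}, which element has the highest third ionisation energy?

Be

The third ionization energy removes an electron from the +2 ion. For each element: Be²⁺ is the bare [He] core; N²⁺ still has 3 valence electrons; S²⁺ still has 4 valence electrons.
Core electrons are held far more tightly than valence electrons, so Be tops the IE_3 order.
Valence configurations: N²⁺ [He]2s²2p¹, S²⁺ [Ne]3s²3p².
Approximate IE_3 values (kJ/mol): Be 14849, N 4578, S 3357.
Putting it together, IE_3: S < N < Be.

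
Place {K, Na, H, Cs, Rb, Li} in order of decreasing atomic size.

Moving right in a period, electrons are added to the same shell under a stronger nuclear pull, so atoms get smaller; moving down, a new shell is opened and atoms get larger.
All are in group 1, so atomic radius increases down the group.
So from largest to smallest: Cs > Rb > K > Na > Li > H.

Cs > Rb > K > Na > Li > H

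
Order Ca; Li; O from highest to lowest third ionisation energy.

IE_3 is the cost of taking one more electron from the +2 cation: Ca²⁺ is the bare [Ar] core; Li²⁺ is already 1 electron into the core; O²⁺ still has 4 valence electrons.
Usually core removal costs more than valence removal, but here the competition is close: a tightly held n=2 valence electron can cost more to remove than an n=3 core electron, so the actual values have to decide it.
The numbers (kJ/mol): Ca 4912, Li 11815, O 5300.
Putting it together, IE_3: Ca < O < Li.

Li > O > Ca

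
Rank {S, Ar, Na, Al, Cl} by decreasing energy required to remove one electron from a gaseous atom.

IE₁ increases left→right with effective nuclear charge and decreases top→bottom as the valence shell moves farther out.
All lie in period 3, so first ionization energy increases left to right.
So from highest to lowest: Ar > Cl > S > Al > Na.

Ar, Cl, S, Al, Na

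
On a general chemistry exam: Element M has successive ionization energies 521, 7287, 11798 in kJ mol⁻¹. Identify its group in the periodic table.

Look for the largest jump between consecutive ionization energies: IE2/IE1 ≈ 14.0, far larger than any earlier ratio.
That jump marks the point where a core electron is being removed. So the atom has 1 valence electron.
A main-group element with 1 valence electron is in group 1.

Group 1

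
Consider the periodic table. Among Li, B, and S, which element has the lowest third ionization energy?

S

The third ionization energy removes an electron from the +2 ion. For each element: Li²⁺ is already 1 electron into the core; B²⁺ still has 1 valence electron; S²⁺ still has 4 valence electrons.
Breaking into a closed-shell core is much more expensive than removing a leftover valence electron — Li has the largest IE_3 here.
Valence configurations: B²⁺ [He]2s¹, S²⁺ [Ne]3s²3p².
The numbers (kJ/mol): Li 11815, B 3660, S 3357.
Hence IE_3: S < B < Li.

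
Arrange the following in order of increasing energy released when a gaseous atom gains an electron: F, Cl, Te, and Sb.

Sb < Te < F < Cl

EA tends to increase across a period and decrease down a group, though the pattern is less regular than for IE or radius.
Here both period and group differ, so the two effects have to be weighed against each other.
Te > Sb: Te lies to the right of Sb in period 5, so the across-period effect alone puts Te higher.
F > Te: both effects reinforce here, so F is clearly the higher of the two.
Cl > F: this pair runs against the simple trend — see the exception note.
Note the exception: Cl has a higher electron affinity than F, contrary to the simple trend — F's small 2p subshell makes the incoming electron feel strong e⁻–e⁻ repulsion, so Cl actually releases more energy on gaining an electron.
Tabulated electron affinity (kJ/mol): F 328, Cl 349, Sb 103, Te 190.
So from lowest to highest: Sb < Te < F < Cl.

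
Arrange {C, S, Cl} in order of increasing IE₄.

S < Cl < C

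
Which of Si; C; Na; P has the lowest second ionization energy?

IE_2 is the cost of taking one more electron from the +1 cation: Si⁺ still has 3 valence electrons; C⁺ still has 3 valence electrons; Na⁺ is the bare [Ne] core; P⁺ still has 4 valence electrons.
Core electrons are held far more tightly than valence electrons, so Na tops the IE_2 order.
Valence configurations: Si⁺ [Ne]3s²3p¹, C⁺ [He]2s²2p¹, P⁺ [Ne]3s²3p².
Approximate IE_2 values (kJ/mol): Si 1577, C 2353, Na 4562, P 1907.
Hence IE_2: Si < P < C < Na.

Si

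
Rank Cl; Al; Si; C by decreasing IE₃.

C, Cl, Si, Al

The third ionization energy removes an electron from the +2 ion. For each element: Cl²⁺ still has 5 valence electrons; Al²⁺ still has 1 valence electron; Si²⁺ still has 2 valence electrons; C²⁺ still has 2 valence electrons.
All are still removing valence electrons, so compare the +2 ions as you would atoms: IE_3 generally rises across a period (higher Z_eff) and falls down a group (larger shell), subject to the usual subshell exceptions.
Valence configurations: Cl²⁺ [Ne]3s²3p³, Al²⁺ [Ne]3s¹, Si²⁺ [Ne]3s², C²⁺ [He]2s².
The numbers (kJ/mol): Cl 3822, Al 2745, Si 3232, C 4620.
Hence IE_3: Al < Si < Cl < C.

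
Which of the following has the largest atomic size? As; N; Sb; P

Sb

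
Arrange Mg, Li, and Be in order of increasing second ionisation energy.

IE_2 is the cost of taking one more electron from the +1 cation: Mg⁺ still has 1 valence electron; Li⁺ is the bare [He] core; Be⁺ still has 1 valence electron.
Core electrons are held far more tightly than valence electrons, so Li tops the IE_2 order.
Valence configurations: Mg⁺ [Ne]3s¹, Be⁺ [He]2s¹.
Approximate IE_2 values (kJ/mol): Mg 1451, Li 7298, Be 1757.
Overall IE_2 order: Mg < Be < Li.

Mg < Be < Li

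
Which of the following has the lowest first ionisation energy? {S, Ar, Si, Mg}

IE₁ increases left→right with effective nuclear charge and decreases top→bottom as the valence shell moves farther out.
All lie in period 3, so first ionization energy increases left to right.
The lowest first ionisation energy among these belongs to Mg.

Mg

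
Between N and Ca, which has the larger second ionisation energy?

N

IE_2 is the cost of taking one more electron from the +1 cation: N⁺ still has 4 valence electrons; Ca⁺ still has 1 valence electron.
All are still removing valence electrons, so compare the +1 ions as you would atoms: IE_2 generally rises across a period (higher Z_eff) and falls down a group (larger shell), subject to the usual subshell exceptions.
Valence configurations: N⁺ [He]2s²2p², Ca⁺ [Ar]4s¹.
Approximate IE_2 values (kJ/mol): N 2856, Ca 1145.
Overall IE_2 order: Ca < N.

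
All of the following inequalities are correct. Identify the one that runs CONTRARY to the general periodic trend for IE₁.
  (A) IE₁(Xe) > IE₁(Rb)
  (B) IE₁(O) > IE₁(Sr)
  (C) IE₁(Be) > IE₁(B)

(C)

The general trend: IE₁ increases across a period and decreases down a group.
(A) Xe (period 5, group 18) vs Rb (period 5, group 1): the stated order agrees with the simple trend.
(B) O (period 2, group 16) vs Sr (period 5, group 2): the stated order agrees with the simple trend.
(C) Be (period 2, group 2) vs B (period 2, group 13): the stated order contradicts the simple trend.
The exception is (C): removing B's lone 2p electron is easier than breaking Be's filled 2s².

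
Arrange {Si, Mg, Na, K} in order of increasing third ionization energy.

Si < K < Na < Mg

Consider each +2 ion: Si²⁺ still has 2 valence electrons; Mg²⁺ is the bare [Ne] core; Na²⁺ is already 1 electron into the core; K²⁺ is already 1 electron into the core.
Core electrons are held far more tightly than valence electrons, so K, Na and Mg top the IE_3 order.
Tabulated IE_3 (kJ/mol): Si 3232, Mg 7733, Na 6910, K 4420.
So the third ionization energies run Si < K < Na < Mg.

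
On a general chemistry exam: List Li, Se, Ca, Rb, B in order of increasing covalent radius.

Li is in period 2, group 1; B is in period 2, group 13; Ca is in period 4, group 2; Se is in period 4, group 16; Rb is in period 5, group 1.
Atomic radius shrinks across a period as nuclear charge pulls the same shell inward, and grows down a group as new shells are added.
Neither a single period nor a single group — weigh both effects.
Se > B: the two effects oppose for this pair; the down-group effect wins (116 vs 85 pm).
Li > Se: period and group pull opposite ways; the across-period shift dominates (133 vs 116 pm).
Ca > Li: the two effects oppose for this pair; the down-group effect wins (171 vs 133 pm).
Rb > Ca: both effects reinforce here, so Rb is clearly the larger of the two.
Approximate values (pm): Li 133, B 85, Ca 171, Se 116, Rb 210.
So from smallest to largest: B < Se < Li < Ca < Rb.

B < Se < Li < Ca < Rb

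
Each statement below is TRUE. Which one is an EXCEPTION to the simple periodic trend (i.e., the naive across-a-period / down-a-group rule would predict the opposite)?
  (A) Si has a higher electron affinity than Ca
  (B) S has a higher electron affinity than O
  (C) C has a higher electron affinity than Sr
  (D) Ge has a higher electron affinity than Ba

(B)

The general trend: electron affinity increases across a period and decreases down a group.
(A) Si (period 3, group 14) vs Ca (period 4, group 2): the stated order agrees with the simple trend.
(B) S (period 3, group 16) vs O (period 2, group 16): the stated order contradicts the simple trend.
(C) C (period 2, group 14) vs Sr (period 5, group 2): the stated order agrees with the simple trend.
(D) Ge (period 4, group 14) vs Ba (period 6, group 2): the stated order agrees with the simple trend.
The exception is (B): the compact 2p subshell of O repels the added electron more than S's larger 3p does.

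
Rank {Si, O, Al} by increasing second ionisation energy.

IE_2 is the cost of taking one more electron from the +1 cation: Si⁺ still has 3 valence electrons; O⁺ still has 5 valence electrons; Al⁺ still has 2 valence electrons.
All are still removing valence electrons, so compare the +1 ions as you would atoms: IE_2 generally rises across a period (higher Z_eff) and falls down a group (larger shell), subject to the usual subshell exceptions.
Valence configurations: Si⁺ [Ne]3s²3p¹, O⁺ [He]2s²2p³, Al⁺ [Ne]3s².
Si⁺ loses a lone 3p electron whereas Al⁺ must break into a filled 3s² pair, so IE_2(Al) > IE_2(Si) even though Si has the higher nuclear charge.
Approximate IE_2 values (kJ/mol): Si 1577, O 3388, Al 1817.
So the second ionization energies run Si < Al < O.

Si, Al, O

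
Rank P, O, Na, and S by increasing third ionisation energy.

The third ionization energy removes an electron from the +2 ion. For each element: P²⁺ still has 3 valence electrons; O²⁺ still has 4 valence electrons; Na²⁺ is already 1 electron into the core; S²⁺ still has 4 valence electrons.
Breaking into a closed-shell core is much more expensive than removing a leftover valence electron — Na has the largest IE_3 here.
Valence configurations: P²⁺ [Ne]3s²3p¹, O²⁺ [He]2s²2p², S²⁺ [Ne]3s²3p².
Tabulated IE_3 (kJ/mol): P 2914, O 5300, Na 6910, S 3357.
Putting it together, IE_3: P < S < O < Na.

P < S < O < Na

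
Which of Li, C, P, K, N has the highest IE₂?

Li

IE_2 is the cost of taking one more electron from the +1 cation: Li⁺ is the bare [He] core; C⁺ still has 3 valence electrons; P⁺ still has 4 valence electrons; K⁺ is the bare [Ar] core; N⁺ still has 4 valence electrons.
Pulling an electron out of a noble-gas core costs far more than removing a remaining valence electron, so K and Li sit at the high end of IE_2.
Valence configurations: C⁺ [He]2s²2p¹, P⁺ [Ne]3s²3p², N⁺ [He]2s²2p².
Approximate IE_2 values (kJ/mol): Li 7298, C 2353, P 1907, K 3052, N 2856.
Putting it together, IE_2: P < C < N < K < Li.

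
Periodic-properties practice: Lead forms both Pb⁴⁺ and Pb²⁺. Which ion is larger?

Both ions have Z = 82 protons, but Pb⁴⁺ has lost more electrons, so its remaining electrons feel a larger effective nuclear charge per electron and are pulled in more tightly.
Higher positive charge → smaller ion, so Pb²⁺ > Pb⁴⁺.

Pb²⁺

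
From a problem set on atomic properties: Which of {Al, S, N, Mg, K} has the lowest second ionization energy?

After 1 electron has been removed, what remains? Al⁺ still has 2 valence electrons; S⁺ still has 5 valence electrons; N⁺ still has 4 valence electrons; Mg⁺ still has 1 valence electron; K⁺ is the bare [Ar] core.
Breaking into a closed-shell core is much more expensive than removing a leftover valence electron — K has the largest IE_2 here.
Valence configurations: Al⁺ [Ne]3s², S⁺ [Ne]3s²3p³, N⁺ [He]2s²2p², Mg⁺ [Ne]3s¹.
The numbers (kJ/mol): Al 1817, S 2252, N 2856, Mg 1451, K 3052.
Putting it together, IE_2: Mg < Al < S < N < K.

Mg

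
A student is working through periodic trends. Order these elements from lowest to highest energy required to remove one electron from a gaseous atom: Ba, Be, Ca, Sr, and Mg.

Be is in period 2, group 2; Mg is in period 3, group 2; Ca is in period 4, group 2; Sr is in period 5, group 2; Ba is in period 6, group 2.
Across a period the outer electron is held more tightly (higher IE₁); down a group it sits in a higher shell, more shielded, and comes off more easily.
All are in group 2, so first ionization energy increases up the group.
So from lowest to highest: Ba < Sr < Ca < Mg < Be.

Ba, Sr, Ca, Mg, Be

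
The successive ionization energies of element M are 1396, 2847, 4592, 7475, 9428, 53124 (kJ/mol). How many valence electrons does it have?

Look for the largest jump between consecutive ionization energies: IE6/IE5 ≈ 5.6, far larger than any earlier ratio.
That jump marks the point where a core electron is being removed. So the atom has 5 valence electrons.

5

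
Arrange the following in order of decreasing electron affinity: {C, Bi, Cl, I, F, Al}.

Atoms with high Z_eff and room in the valence shell (especially the halogens) have the most exothermic electron affinities.
Here both period and group differ, so the two effects have to be weighed against each other.
Bi > Al: period and group pull opposite ways; the across-period shift dominates (91 vs 42 kJ/mol).
C > Bi: period and group pull opposite ways; the down-group shift dominates (122 vs 91 kJ/mol).
I > C: the two effects oppose for this pair; the across-period effect wins (295 vs 122 kJ/mol).
F > I: they share group 17; the group trend gives F the larger value.
Cl > F: this pair runs against the simple trend — see the exception note.
Note the exception: Cl has a higher electron affinity than F, contrary to the simple trend — F's small 2p subshell makes the incoming electron feel strong e⁻–e⁻ repulsion, so Cl actually releases more energy on gaining an electron.
For reference (kJ/mol): C 122, F 328, Al 42, Cl 349, I 295, Bi 91.
So from highest to lowest: Cl > F > I > C > Bi > Al.

Cl > F > I > C > Bi > Al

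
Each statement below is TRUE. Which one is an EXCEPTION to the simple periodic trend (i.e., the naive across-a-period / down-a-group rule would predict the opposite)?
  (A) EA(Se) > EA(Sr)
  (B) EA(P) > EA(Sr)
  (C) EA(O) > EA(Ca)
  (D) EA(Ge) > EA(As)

(D)

The general trend: electron affinity increases across a period and decreases down a group.
(A) Se (period 4, group 16) vs Sr (period 5, group 2): the stated order agrees with the simple trend.
(B) P (period 3, group 15) vs Sr (period 5, group 2): the stated order agrees with the simple trend.
(C) O (period 2, group 16) vs Ca (period 4, group 2): the stated order agrees with the simple trend.
(D) Ge (period 4, group 14) vs As (period 4, group 15): the stated order contradicts the simple trend.
The exception is (D): adding an electron to As's half-filled 4p³ is unfavourable, so Ge (4p²) has the more exothermic EA.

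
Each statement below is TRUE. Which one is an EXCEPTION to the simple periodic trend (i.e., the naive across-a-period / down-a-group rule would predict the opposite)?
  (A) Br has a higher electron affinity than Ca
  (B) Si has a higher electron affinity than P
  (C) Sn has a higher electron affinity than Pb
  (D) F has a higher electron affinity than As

(B)

The general trend: electron affinity increases across a period and decreases down a group.
(A) Br (period 4, group 17) vs Ca (period 4, group 2): the stated order agrees with the simple trend.
(B) Si (period 3, group 14) vs P (period 3, group 15): the stated order contradicts the simple trend.
(C) Sn (period 5, group 14) vs Pb (period 6, group 14): the stated order agrees with the simple trend.
(D) F (period 2, group 17) vs As (period 4, group 15): the stated order agrees with the simple trend.
The exception is (B): adding an electron to P's half-filled 3p³ is unfavourable, so Si (3p²) has the more exothermic EA.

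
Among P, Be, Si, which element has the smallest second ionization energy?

Si

The second ionization energy removes an electron from the +1 ion. For each element: P⁺ still has 4 valence electrons; Be⁺ still has 1 valence electron; Si⁺ still has 3 valence electrons.
All are still removing valence electrons, so compare the +1 ions as you would atoms: IE_2 generally rises across a period (higher Z_eff) and falls down a group (larger shell), subject to the usual subshell exceptions.
Valence configurations: P⁺ [Ne]3s²3p², Be⁺ [He]2s¹, Si⁺ [Ne]3s²3p¹.
Approximate IE_2 values (kJ/mol): P 1907, Be 1757, Si 1577.
Hence IE_2: Si < Be < P.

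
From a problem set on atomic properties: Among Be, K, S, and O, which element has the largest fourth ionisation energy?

Be

Consider each +3 ion: Be³⁺ is already 1 electron into the core; K³⁺ is already 2 electrons into the core; S³⁺ still has 3 valence electrons; O³⁺ still has 3 valence electrons.
Usually core removal costs more than valence removal, but here the competition is close: a tightly held n=2 valence electron can cost more to remove than an n=3 core electron, so the actual values have to decide it.
Valence configurations: S³⁺ [Ne]3s²3p¹, O³⁺ [He]2s²2p¹.
The numbers (kJ/mol): Be 21007, K 5877, S 4556, O 7469.
So the fourth ionization energies run S < K < O < Be.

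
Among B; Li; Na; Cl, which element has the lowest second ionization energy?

Cl

Consider each +1 ion: B⁺ still has 2 valence electrons; Li⁺ is the bare [He] core; Na⁺ is the bare [Ne] core; Cl⁺ still has 6 valence electrons.
Breaking into a closed-shell core is much more expensive than removing a leftover valence electron — Na and Li have the largest IE_2 here.
Valence configurations: B⁺ [He]2s², Cl⁺ [Ne]3s²3p⁴.
The numbers (kJ/mol): B 2427, Li 7298, Na 4562, Cl 2298.
Overall IE_2 order: Cl < B < Na < Li.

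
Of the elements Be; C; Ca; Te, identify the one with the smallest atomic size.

Be is in period 2, group 2; C is in period 2, group 14; Ca is in period 4, group 2; Te is in period 5, group 16.
Atomic radius shrinks across a period as nuclear charge pulls the same shell inward, and grows down a group as new shells are added.
Here both period and group differ, so the two effects have to be weighed against each other.
Be > C: Be lies to the left of C in period 2, so the across-period effect alone puts Be larger.
Te > Be: the two effects oppose for this pair; the down-group effect wins (136 vs 102 pm).
Ca > Te: period and group pull opposite ways; the across-period shift dominates (171 vs 136 pm).
For reference (pm): Be 102, C 75, Ca 171, Te 136.
The smallest atomic size among these belongs to C.

C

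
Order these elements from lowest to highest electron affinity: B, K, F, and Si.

B is in period 2, group 13; F is in period 2, group 17; Si is in period 3, group 14; K is in period 4, group 1.
Atoms with high Z_eff and room in the valence shell (especially the halogens) have the most exothermic electron affinities.
Here both period and group differ, so the two effects have to be weighed against each other.
K > B: this pair runs against the simple trend — see the exception note.
Si > K: relative to K, both the across-period and down-group shifts push Si's electron affinity up.
F > Si: both effects reinforce here, so F is clearly the higher of the two.
Note the exception: K has a higher electron affinity than B, contrary to the simple trend — B's ns²np¹ configuration gives only a small electron affinity — the sparsely filled np subshell binds an added electron weakly.
Approximate values (kJ/mol): B 27, F 328, Si 134, K 48.
So from lowest to highest: B < K < Si < F.

B < K < Si < F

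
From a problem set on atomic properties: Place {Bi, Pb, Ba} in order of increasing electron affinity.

Ba, Pb, Bi

Atoms with high Z_eff and room in the valence shell (especially the halogens) have the most exothermic electron affinities.
All lie in period 6, so electron affinity increases left to right.
So from lowest to highest: Ba < Pb < Bi.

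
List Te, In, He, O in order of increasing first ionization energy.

In < Te < O < He

Removing the outermost electron gets harder across a period and easier down a group.
These span different periods and groups, so the two trends combine.
Te > In: Te lies to the right of In in period 5, so the across-period effect alone puts Te higher.
O > Te: O sits above Te in group 16, so the down-group effect alone puts O higher.
He > O: relative to O, both the across-period and down-group shifts push He's first ionization energy up.
For reference (kJ/mol): He 2372, O 1314, In 558, Te 869.
So from lowest to highest: In < Te < O < He.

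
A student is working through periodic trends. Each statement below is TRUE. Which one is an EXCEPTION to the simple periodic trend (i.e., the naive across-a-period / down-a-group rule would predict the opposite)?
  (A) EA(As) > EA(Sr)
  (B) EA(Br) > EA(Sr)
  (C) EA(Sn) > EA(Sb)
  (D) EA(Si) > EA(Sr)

The general trend: electron affinity increases across a period and decreases down a group.
(A) As (period 4, group 15) vs Sr (period 5, group 2): the stated order agrees with the simple trend.
(B) Br (period 4, group 17) vs Sr (period 5, group 2): the stated order agrees with the simple trend.
(C) Sn (period 5, group 14) vs Sb (period 5, group 15): the stated order contradicts the simple trend.
(D) Si (period 3, group 14) vs Sr (period 5, group 2): the stated order agrees with the simple trend.
The exception is (C): adding an electron to Sb's half-filled 5p³ is unfavourable, so Sn has the more exothermic EA.

(C)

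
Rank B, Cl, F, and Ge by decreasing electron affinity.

EA tends to increase across a period and decrease down a group, though the pattern is less regular than for IE or radius.
Neither a single period nor a single group — weigh both effects.
Ge > B: period and group pull opposite ways; the across-period shift dominates (119 vs 27 kJ/mol).
F > Ge: both effects reinforce here, so F is clearly the higher of the two.
Cl > F: this pair runs against the simple trend — see the exception note.
Note the exception: Cl has a higher electron affinity than F, contrary to the simple trend — F's small 2p subshell makes the incoming electron feel strong e⁻–e⁻ repulsion, so Cl actually releases more energy on gaining an electron.
For reference (kJ/mol): B 27, F 328, Cl 349, Ge 119.
So from highest to lowest: Cl > F > Ge > B.

Cl, F, Ge, B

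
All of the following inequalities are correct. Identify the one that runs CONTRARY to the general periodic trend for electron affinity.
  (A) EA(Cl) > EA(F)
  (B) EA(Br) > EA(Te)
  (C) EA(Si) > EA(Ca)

(A)

The general trend: electron affinity increases across a period and decreases down a group.
(A) Cl (period 3, group 17) vs F (period 2, group 17): the stated order contradicts the simple trend.
(B) Br (period 4, group 17) vs Te (period 5, group 16): the stated order agrees with the simple trend.
(C) Si (period 3, group 14) vs Ca (period 4, group 2): the stated order agrees with the simple trend.
The exception is (A): F's small 2p subshell makes the incoming electron feel strong e⁻–e⁻ repulsion, so Cl actually releases more energy on gaining an electron.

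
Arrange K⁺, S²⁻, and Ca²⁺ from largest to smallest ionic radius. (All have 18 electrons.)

All of these have 18 electrons, so size is governed by nuclear charge alone: the more protons, the stronger the pull on the same electron cloud, and the smaller the ion.
Nuclear charges: Ca²⁺ (Z=20), K⁺ (Z=19), S²⁻ (Z=16).
Largest to smallest: S²⁻ > K⁺ > Ca²⁺.

S²⁻ > K⁺ > Ca²⁺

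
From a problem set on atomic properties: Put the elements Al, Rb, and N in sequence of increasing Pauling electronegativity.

Rb < Al < N

N is in period 2, group 15; Al is in period 3, group 13; Rb is in period 5, group 1.
EN rises left→right (higher Z_eff, smaller atoms) and falls top→bottom (larger, more shielded atoms).
Neither a single period nor a single group — weigh both effects.
Al > Rb: relative to Rb, both the across-period and down-group shifts push Al's electronegativity up.
N > Al: both effects reinforce here, so N is clearly the higher of the two.
Approximate values (Pauling): N 3.04, Al 1.61, Rb 0.82.
So from lowest to highest: Rb < Al < N.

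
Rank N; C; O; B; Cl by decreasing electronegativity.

O, Cl, N, C, B

B is in period 2, group 13; C is in period 2, group 14; N is in period 2, group 15; O is in period 2, group 16; Cl is in period 3, group 17.
Atoms toward the upper right of the periodic table pull bonding electrons most strongly.
These span different periods and groups, so the two trends combine.
C > B: both are in period 2; the period trend gives C the larger value.
N > C: N lies to the right of C in period 2, so the across-period effect alone puts N higher.
Cl > N: the two effects oppose for this pair; the across-period effect wins (3.16 vs 3.04).
O > Cl: the two effects oppose for this pair; the down-group effect wins (3.44 vs 3.16).
For reference (Pauling): B 2.04, C 2.55, N 3.04, O 3.44, Cl 3.16.
So from highest to lowest: O > Cl > N > C > B.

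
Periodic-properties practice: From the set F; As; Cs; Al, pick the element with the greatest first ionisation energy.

F is in period 2, group 17; Al is in period 3, group 13; As is in period 4, group 15; Cs is in period 6, group 1.
Removing the outermost electron gets harder across a period and easier down a group.
Neither a single period nor a single group — weigh both effects.
Al > Cs: relative to Cs, both the across-period and down-group shifts push Al's first ionization energy up.
As > Al: period and group pull opposite ways; the across-period shift dominates (947 vs 578 kJ/mol).
F > As: relative to As, both the across-period and down-group shifts push F's first ionization energy up.
Approximate values (kJ/mol): F 1681, Al 578, As 947, Cs 376.
The greatest first ionisation energy among these belongs to F.

F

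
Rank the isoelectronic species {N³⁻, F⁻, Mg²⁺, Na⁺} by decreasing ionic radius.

N³⁻, F⁻, Na⁺, Mg²⁺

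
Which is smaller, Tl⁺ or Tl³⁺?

Both ions have Z = 81 protons, but Tl³⁺ has lost more electrons, so its remaining electrons feel a larger effective nuclear charge per electron and are pulled in more tightly.
Higher positive charge → smaller ion, so Tl⁺ > Tl³⁺.

Tl³⁺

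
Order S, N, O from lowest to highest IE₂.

Consider each +1 ion: S⁺ still has 5 valence electrons; N⁺ still has 4 valence electrons; O⁺ still has 5 valence electrons.
All are still removing valence electrons, so compare the +1 ions as you would atoms: IE_2 generally rises across a period (higher Z_eff) and falls down a group (larger shell), subject to the usual subshell exceptions.
Valence configurations: S⁺ [Ne]3s²3p³, N⁺ [He]2s²2p², O⁺ [He]2s²2p³.
Tabulated IE_2 (kJ/mol): S 2252, N 2856, O 3388.
Hence IE_2: S < N < O.

S, N, O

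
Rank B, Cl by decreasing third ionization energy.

Cl > B

IE_3 is the cost of taking one more electron from the +2 cation: B²⁺ still has 1 valence electron; Cl²⁺ still has 5 valence electrons.
All are still removing valence electrons, so compare the +2 ions as you would atoms: IE_3 generally rises across a period (higher Z_eff) and falls down a group (larger shell), subject to the usual subshell exceptions.
Valence configurations: B²⁺ [He]2s¹, Cl²⁺ [Ne]3s²3p³.
Tabulated IE_3 (kJ/mol): B 3660, Cl 3822.
Putting it together, IE_3: B < Cl.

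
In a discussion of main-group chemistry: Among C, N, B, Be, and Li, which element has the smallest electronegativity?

Li is in period 2, group 1; Be is in period 2, group 2; B is in period 2, group 13; C is in period 2, group 14; N is in period 2, group 15.
EN rises left→right (higher Z_eff, smaller atoms) and falls top→bottom (larger, more shielded atoms).
All lie in period 2, so electronegativity increases left to right.
The smallest electronegativity among these belongs to Li.

Li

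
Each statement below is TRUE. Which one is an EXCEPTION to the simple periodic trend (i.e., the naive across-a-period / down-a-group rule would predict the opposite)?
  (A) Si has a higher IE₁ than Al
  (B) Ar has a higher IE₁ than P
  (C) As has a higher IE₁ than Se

(C)

The general trend: IE₁ increases across a period and decreases down a group.
(A) Si (period 3, group 14) vs Al (period 3, group 13): the stated order agrees with the simple trend.
(B) Ar (period 3, group 18) vs P (period 3, group 15): the stated order agrees with the simple trend.
(C) As (period 4, group 15) vs Se (period 4, group 16): the stated order contradicts the simple trend.
The exception is (C): Se (4p⁴) ionizes more easily than half-filled As (4p³).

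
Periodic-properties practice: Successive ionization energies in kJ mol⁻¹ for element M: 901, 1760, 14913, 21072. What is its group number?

Group 2

Look for the largest jump between consecutive ionization energies: IE3/IE2 ≈ 8.5, far larger than any earlier ratio.
That jump marks the point where a core electron is being removed. So the atom has 2 valence electrons.
A main-group element with 2 valence electrons is in group 2.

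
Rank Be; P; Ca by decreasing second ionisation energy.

IE_2 is the cost of taking one more electron from the +1 cation: Be⁺ still has 1 valence electron; P⁺ still has 4 valence electrons; Ca⁺ still has 1 valence electron.
All are still removing valence electrons, so compare the +1 ions as you would atoms: IE_2 generally rises across a period (higher Z_eff) and falls down a group (larger shell), subject to the usual subshell exceptions.
Valence configurations: Be⁺ [He]2s¹, P⁺ [Ne]3s²3p², Ca⁺ [Ar]4s¹.
Tabulated IE_2 (kJ/mol): Be 1757, P 1907, Ca 1145.
Overall IE_2 order: Ca < Be < P.

P > Be > Ca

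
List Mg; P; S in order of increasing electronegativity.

Mg is in period 3, group 2; P is in period 3, group 15; S is in period 3, group 16.
Electronegativity increases across a period and decreases down a group, tracking effective nuclear charge and atomic size.
All lie in period 3, so electronegativity increases left to right.
So from lowest to highest: Mg < P < S.

Mg < P < S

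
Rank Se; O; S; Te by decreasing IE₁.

O > S > Se > Te

IE₁ increases left→right with effective nuclear charge and decreases top→bottom as the valence shell moves farther out.
All are in group 16, so first ionization energy increases up the group.
So from highest to lowest: O > S > Se > Te.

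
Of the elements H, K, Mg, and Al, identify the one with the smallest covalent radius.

Moving right in a period, electrons are added to the same shell under a stronger nuclear pull, so atoms get smaller; moving down, a new shell is opened and atoms get larger.
These span different periods and groups, so the two trends combine.
Al > H: the two effects oppose for this pair; the down-group effect wins (126 vs 32 pm).
Mg > Al: Mg lies to the left of Al in period 3, so the across-period effect alone puts Mg larger.
K > Mg: both effects reinforce here, so K is clearly the larger of the two.
For reference (pm): H 32, Mg 139, Al 126, K 196.
The smallest covalent radius among these belongs to H.

H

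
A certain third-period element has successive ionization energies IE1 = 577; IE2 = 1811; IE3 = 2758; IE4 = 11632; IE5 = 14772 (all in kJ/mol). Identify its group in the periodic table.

Group 13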